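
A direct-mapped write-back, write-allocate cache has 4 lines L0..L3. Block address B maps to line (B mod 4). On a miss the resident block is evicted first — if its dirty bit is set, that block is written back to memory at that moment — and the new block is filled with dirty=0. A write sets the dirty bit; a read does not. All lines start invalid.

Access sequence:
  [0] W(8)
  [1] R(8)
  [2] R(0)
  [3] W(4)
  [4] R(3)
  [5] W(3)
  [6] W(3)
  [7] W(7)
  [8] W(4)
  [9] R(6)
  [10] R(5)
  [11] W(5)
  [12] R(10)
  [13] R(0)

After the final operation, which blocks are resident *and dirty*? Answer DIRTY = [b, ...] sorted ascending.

DIRTY = [5, 7]

0: W B8 → L0 miss [D]
1: R B8 → L0 hit [D]
2: R B0 → L0 miss wb→B8 [-]
3: W B4 → L0 miss [D]
4: R B3 → L3 miss [-]
5: W B3 → L3 hit [D]
6: W B3 → L3 hit [D]
7: W B7 → L3 miss wb→B3 [D]
8: W B4 → L0 hit [D]
9: R B6 → L2 miss [-]
10: R B5 → L1 miss [-]
11: W B5 → L1 hit [D]
12: R B10 → L2 miss [-]
13: R B0 → L0 miss wb→B4 [-]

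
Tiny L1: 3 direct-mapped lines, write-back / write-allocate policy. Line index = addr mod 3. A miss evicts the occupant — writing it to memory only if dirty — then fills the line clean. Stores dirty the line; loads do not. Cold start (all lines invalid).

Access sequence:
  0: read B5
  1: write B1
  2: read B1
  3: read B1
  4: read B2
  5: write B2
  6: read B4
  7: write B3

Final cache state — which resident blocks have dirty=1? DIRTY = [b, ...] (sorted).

0: R B5 → L2 miss [-]
1: W B1 → L1 miss [D]
2: R B1 → L1 hit [D]
3: R B1 → L1 hit [D]
4: R B2 → L2 miss [-]
5: W B2 → L2 hit [D]
6: R B4 → L1 miss wb→B1 [-]
7: W B3 → L0 miss [D]

DIRTY = [2, 3]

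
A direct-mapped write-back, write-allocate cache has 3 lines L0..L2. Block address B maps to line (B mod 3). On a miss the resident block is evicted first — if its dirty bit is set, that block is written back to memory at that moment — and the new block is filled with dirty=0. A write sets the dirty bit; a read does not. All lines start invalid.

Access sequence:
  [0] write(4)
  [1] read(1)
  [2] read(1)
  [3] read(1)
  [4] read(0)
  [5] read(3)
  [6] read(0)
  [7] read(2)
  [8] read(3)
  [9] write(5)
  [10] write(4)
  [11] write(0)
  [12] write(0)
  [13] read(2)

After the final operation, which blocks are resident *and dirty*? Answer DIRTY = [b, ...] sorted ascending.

DIRTY = [0, 4]

0: W B4 → L1 miss [D]
1: R B1 → L1 miss wb→B4 [-]
2: R B1 → L1 hit [-]
3: R B1 → L1 hit [-]
4: R B0 → L0 miss [-]
5: R B3 → L0 miss [-]
6: R B0 → L0 miss [-]
7: R B2 → L2 miss [-]
8: R B3 → L0 miss [-]
9: W B5 → L2 miss [D]
10: W B4 → L1 miss [D]
11: W B0 → L0 miss [D]
12: W B0 → L0 hit [D]
13: R B2 → L2 miss wb→B5 [-]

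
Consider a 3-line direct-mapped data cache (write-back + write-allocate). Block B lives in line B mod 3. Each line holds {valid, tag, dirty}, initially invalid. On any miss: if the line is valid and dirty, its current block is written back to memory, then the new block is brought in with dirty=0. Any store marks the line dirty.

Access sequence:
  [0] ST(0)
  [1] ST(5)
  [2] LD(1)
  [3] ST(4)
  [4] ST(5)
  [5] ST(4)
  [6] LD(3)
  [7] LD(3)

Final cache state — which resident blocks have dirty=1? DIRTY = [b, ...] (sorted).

DIRTY = [4, 5]

0: W B0 → L0 miss [D]
1: W B5 → L2 miss [D]
2: R B1 → L1 miss [-]
3: W B4 → L1 miss [D]
4: W B5 → L2 hit [D]
5: W B4 → L1 hit [D]
6: R B3 → L0 miss wb→B0 [-]
7: R B3 → L0 hit [-]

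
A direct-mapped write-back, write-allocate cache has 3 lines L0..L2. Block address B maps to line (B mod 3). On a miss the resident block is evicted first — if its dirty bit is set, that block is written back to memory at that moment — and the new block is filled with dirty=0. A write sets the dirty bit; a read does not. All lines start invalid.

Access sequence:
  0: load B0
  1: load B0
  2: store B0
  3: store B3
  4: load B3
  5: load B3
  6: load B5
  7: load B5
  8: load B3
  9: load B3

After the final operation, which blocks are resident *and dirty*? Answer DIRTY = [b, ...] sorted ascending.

DIRTY = [3]

0: R B0 → L0 miss [-]
1: R B0 → L0 hit [-]
2: W B0 → L0 hit [D]
3: W B3 → L0 miss wb→B0 [D]
4: R B3 → L0 hit [D]
5: R B3 → L0 hit [D]
6: R B5 → L2 miss [-]
7: R B5 → L2 hit [-]
8: R B3 → L0 hit [D]
9: R B3 → L0 hit [D]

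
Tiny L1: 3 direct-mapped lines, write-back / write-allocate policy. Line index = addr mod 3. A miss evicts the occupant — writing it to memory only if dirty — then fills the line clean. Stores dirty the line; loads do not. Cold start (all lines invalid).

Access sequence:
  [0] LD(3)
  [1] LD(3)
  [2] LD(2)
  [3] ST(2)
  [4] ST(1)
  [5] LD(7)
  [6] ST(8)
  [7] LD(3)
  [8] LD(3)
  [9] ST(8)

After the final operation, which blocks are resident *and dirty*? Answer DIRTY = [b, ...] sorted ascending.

DIRTY = [8]

0: R B3 -> L0 miss  d=-]
1: R B3 -> L0 hit  d=-]
2: R B2 -> L2 miss  d=-]
3: W B2 -> L2 hit  d=D]
4: W B1 -> L1 miss  d=D]
5: R B7 -> L1 miss wb->B1  d=-]
6: W B8 -> L2 miss wb->B2  d=D]
7: R B3 -> L0 hit  d=-]
8: R B3 -> L0 hit  d=-]
9: W B8 -> L2 hit  d=D]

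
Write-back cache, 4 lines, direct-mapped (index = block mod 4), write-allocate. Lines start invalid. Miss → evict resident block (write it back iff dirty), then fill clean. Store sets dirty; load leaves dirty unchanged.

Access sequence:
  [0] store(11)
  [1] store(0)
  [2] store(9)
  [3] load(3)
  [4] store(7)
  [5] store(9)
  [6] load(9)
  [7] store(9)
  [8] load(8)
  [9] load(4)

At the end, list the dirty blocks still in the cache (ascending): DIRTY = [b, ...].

0: W B11 -> L3 miss  d=D]
1: W B0 -> L0 miss  d=D]
2: W B9 -> L1 miss  d=D]
3: R B3 -> L3 miss wb->B11  d=-]
4: W B7 -> L3 miss  d=D]
5: W B9 -> L1 hit  d=D]
6: R B9 -> L1 hit  d=D]
7: W B9 -> L1 hit  d=D]
8: R B8 -> L0 miss wb->B0  d=-]
9: R B4 -> L0 miss  d=-]

DIRTY = [7, 9]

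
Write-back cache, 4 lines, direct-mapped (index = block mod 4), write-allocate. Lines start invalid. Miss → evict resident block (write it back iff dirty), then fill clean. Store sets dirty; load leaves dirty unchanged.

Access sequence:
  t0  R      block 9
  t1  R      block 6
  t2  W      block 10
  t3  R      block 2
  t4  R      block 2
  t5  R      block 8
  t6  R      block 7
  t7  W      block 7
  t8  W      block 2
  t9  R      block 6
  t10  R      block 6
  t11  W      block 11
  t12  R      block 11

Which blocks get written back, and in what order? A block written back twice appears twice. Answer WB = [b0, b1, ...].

WB = [10, 2, 7]

0: R B9 -> L1 miss  d=-]
1: R B6 -> L2 miss  d=-]
2: W B10 -> L2 miss  d=D]
3: R B2 -> L2 miss wb->B10  d=-]
4: R B2 -> L2 hit  d=-]
5: R B8 -> L0 miss  d=-]
6: R B7 -> L3 miss  d=-]
7: W B7 -> L3 hit  d=D]
8: W B2 -> L2 hit  d=D]
9: R B6 -> L2 miss wb->B2  d=-]
10: R B6 -> L2 hit  d=-]
11: W B11 -> L3 miss wb->B7  d=D]
12: R B11 -> L3 hit  d=D]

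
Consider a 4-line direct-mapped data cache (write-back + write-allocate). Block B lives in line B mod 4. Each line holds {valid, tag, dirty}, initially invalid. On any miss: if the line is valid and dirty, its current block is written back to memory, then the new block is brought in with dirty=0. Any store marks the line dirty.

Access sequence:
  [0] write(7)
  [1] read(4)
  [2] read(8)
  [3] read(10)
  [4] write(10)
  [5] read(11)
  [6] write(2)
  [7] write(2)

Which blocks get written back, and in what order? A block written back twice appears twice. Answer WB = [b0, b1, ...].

WB = [7, 10]

0: W B7 → L3 miss [D]
1: R B4 → L0 miss [-]
2: R B8 → L0 miss [-]
3: R B10 → L2 miss [-]
4: W B10 → L2 hit [D]
5: R B11 → L3 miss wb→B7 [-]
6: W B2 → L2 miss wb→B10 [D]
7: W B2 → L2 hit [D]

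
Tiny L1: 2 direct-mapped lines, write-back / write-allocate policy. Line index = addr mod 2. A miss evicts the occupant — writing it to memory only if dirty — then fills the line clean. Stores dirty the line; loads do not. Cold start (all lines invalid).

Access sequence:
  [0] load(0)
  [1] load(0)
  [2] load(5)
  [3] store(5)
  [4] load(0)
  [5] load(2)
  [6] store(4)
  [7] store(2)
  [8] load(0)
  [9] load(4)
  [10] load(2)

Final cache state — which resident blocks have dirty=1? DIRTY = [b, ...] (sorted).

0: R B0 → L0 miss [-]
1: R B0 → L0 hit [-]
2: R B5 → L1 miss [-]
3: W B5 → L1 hit [D]
4: R B0 → L0 hit [-]
5: R B2 → L0 miss [-]
6: W B4 → L0 miss [D]
7: W B2 → L0 miss wb→B4 [D]
8: R B0 → L0 miss wb→B2 [-]
9: R B4 → L0 miss [-]
10: R B2 → L0 miss [-]

DIRTY = [5]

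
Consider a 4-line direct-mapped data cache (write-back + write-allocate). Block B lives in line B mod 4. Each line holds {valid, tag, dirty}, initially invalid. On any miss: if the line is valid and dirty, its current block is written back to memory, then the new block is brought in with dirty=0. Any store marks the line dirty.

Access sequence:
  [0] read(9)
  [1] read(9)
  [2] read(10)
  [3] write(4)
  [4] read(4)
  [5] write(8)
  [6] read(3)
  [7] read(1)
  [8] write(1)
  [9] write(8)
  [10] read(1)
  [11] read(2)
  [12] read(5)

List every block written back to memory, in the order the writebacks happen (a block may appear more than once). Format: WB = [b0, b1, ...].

WB = [4, 1]

0: R B9 -> L1 miss  d=-]
1: R B9 -> L1 hit  d=-]
2: R B10 -> L2 miss  d=-]
3: W B4 -> L0 miss  d=D]
4: R B4 -> L0 hit  d=D]
5: W B8 -> L0 miss wb->B4  d=D]
6: R B3 -> L3 miss  d=-]
7: R B1 -> L1 miss  d=-]
8: W B1 -> L1 hit  d=D]
9: W B8 -> L0 hit  d=D]
10: R B1 -> L1 hit  d=D]
11: R B2 -> L2 miss  d=-]
12: R B5 -> L1 miss wb->B1  d=-]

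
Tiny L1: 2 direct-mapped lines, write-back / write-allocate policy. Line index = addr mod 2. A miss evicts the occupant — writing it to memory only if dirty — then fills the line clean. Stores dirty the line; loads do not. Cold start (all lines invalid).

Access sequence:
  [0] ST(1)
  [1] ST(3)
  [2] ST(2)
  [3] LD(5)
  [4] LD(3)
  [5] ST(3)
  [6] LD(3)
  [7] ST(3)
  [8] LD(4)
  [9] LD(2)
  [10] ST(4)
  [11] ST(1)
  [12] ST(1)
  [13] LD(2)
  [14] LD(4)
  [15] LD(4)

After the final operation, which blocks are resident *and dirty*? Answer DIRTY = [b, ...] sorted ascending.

0: W B1 → L1 miss [D]
1: W B3 → L1 miss wb→B1 [D]
2: W B2 → L0 miss [D]
3: R B5 → L1 miss wb→B3 [-]
4: R B3 → L1 miss [-]
5: W B3 → L1 hit [D]
6: R B3 → L1 hit [D]
7: W B3 → L1 hit [D]
8: R B4 → L0 miss wb→B2 [-]
9: R B2 → L0 miss [-]
10: W B4 → L0 miss [D]
11: W B1 → L1 miss wb→B3 [D]
12: W B1 → L1 hit [D]
13: R B2 → L0 miss wb→B4 [-]
14: R B4 → L0 miss [-]
15: R B4 → L0 hit [-]

DIRTY = [1]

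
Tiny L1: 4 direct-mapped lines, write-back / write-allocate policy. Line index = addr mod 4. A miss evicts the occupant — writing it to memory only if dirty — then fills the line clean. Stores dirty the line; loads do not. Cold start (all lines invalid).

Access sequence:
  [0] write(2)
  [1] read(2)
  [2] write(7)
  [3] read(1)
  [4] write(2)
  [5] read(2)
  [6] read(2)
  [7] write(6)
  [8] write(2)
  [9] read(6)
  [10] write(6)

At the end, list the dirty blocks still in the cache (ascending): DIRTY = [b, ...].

DIRTY = [6, 7]

0: W B2 -> L2 miss  d=D]
1: R B2 -> L2 hit  d=D]
2: W B7 -> L3 miss  d=D]
3: R B1 -> L1 miss  d=-]
4: W B2 -> L2 hit  d=D]
5: R B2 -> L2 hit  d=D]
6: R B2 -> L2 hit  d=D]
7: W B6 -> L2 miss wb->B2  d=D]
8: W B2 -> L2 miss wb->B6  d=D]
9: R B6 -> L2 miss wb->B2  d=-]
10: W B6 -> L2 hit  d=D]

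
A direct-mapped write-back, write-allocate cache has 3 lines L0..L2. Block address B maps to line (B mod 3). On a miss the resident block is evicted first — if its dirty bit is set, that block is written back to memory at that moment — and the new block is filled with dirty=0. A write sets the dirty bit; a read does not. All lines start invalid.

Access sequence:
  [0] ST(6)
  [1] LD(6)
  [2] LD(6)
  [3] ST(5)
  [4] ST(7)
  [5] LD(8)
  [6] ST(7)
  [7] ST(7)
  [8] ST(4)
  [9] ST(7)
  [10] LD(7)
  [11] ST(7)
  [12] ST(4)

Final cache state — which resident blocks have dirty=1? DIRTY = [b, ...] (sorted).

DIRTY = [4, 6]

0: W B6 -> L0 miss  d=D]
1: R B6 -> L0 hit  d=D]
2: R B6 -> L0 hit  d=D]
3: W B5 -> L2 miss  d=D]
4: W B7 -> L1 miss  d=D]
5: R B8 -> L2 miss wb->B5  d=-]
6: W B7 -> L1 hit  d=D]
7: W B7 -> L1 hit  d=D]
8: W B4 -> L1 miss wb->B7  d=D]
9: W B7 -> L1 miss wb->B4  d=D]
10: R B7 -> L1 hit  d=D]
11: W B7 -> L1 hit  d=D]
12: W B4 -> L1 miss wb->B7  d=D]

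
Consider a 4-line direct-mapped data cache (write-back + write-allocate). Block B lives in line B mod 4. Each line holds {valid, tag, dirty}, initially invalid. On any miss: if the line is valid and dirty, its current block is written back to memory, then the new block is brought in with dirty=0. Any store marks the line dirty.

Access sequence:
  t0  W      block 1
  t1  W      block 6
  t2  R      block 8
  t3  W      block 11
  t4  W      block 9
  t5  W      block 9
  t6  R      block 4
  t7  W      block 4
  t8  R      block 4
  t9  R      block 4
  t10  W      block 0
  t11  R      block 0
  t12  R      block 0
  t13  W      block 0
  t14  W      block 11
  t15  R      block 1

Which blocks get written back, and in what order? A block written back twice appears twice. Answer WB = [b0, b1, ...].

  0 | W B1 → L1 miss [D]
  1 | W B6 → L2 miss [D]
  2 | R B8 → L0 miss [-]
  3 | W B11 → L3 miss [D]
  4 | W B9 → L1 miss wb→B1 [D]
  5 | W B9 → L1 hit [D]
  6 | R B4 → L0 miss [-]
  7 | W B4 → L0 hit [D]
  8 | R B4 → L0 hit [D]
  9 | R B4 → L0 hit [D]
  10 | W B0 → L0 miss wb→B4 [D]
  11 | R B0 → L0 hit [D]
  12 | R B0 → L0 hit [D]
  13 | W B0 → L0 hit [D]
  14 | W B11 → L3 hit [D]
  15 | R B1 → L1 miss wb→B9 [-]

WB = [1, 4, 9]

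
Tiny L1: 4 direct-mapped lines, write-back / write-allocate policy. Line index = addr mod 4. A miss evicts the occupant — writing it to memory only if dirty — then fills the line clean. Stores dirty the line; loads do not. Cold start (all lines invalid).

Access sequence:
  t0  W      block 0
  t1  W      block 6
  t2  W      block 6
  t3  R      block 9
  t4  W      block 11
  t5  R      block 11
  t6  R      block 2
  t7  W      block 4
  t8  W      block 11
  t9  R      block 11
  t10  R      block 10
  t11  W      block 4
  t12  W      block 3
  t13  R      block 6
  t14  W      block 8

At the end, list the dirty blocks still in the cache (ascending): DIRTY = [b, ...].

0: W B0 → L0 miss [D]
1: W B6 → L2 miss [D]
2: W B6 → L2 hit [D]
3: R B9 → L1 miss [-]
4: W B11 → L3 miss [D]
5: R B11 → L3 hit [D]
6: R B2 → L2 miss wb→B6 [-]
7: W B4 → L0 miss wb→B0 [D]
8: W B11 → L3 hit [D]
9: R B11 → L3 hit [D]
10: R B10 → L2 miss [-]
11: W B4 → L0 hit [D]
12: W B3 → L3 miss wb→B11 [D]
13: R B6 → L2 miss [-]
14: W B8 → L0 miss wb→B4 [D]

DIRTY = [3, 8]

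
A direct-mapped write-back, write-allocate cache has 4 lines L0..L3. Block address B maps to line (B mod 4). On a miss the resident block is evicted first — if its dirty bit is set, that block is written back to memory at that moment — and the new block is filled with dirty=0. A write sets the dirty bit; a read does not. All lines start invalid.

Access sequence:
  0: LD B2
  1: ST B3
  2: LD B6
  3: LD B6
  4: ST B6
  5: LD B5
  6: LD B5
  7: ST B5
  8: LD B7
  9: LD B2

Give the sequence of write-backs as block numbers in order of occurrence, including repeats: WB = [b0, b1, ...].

  0 | R B2 → L2 miss [-]
  1 | W B3 → L3 miss [D]
  2 | R B6 → L2 miss [-]
  3 | R B6 → L2 hit [-]
  4 | W B6 → L2 hit [D]
  5 | R B5 → L1 miss [-]
  6 | R B5 → L1 hit [-]
  7 | W B5 → L1 hit [D]
  8 | R B7 → L3 miss wb→B3 [-]
  9 | R B2 → L2 miss wb→B6 [-]

WB = [3, 6]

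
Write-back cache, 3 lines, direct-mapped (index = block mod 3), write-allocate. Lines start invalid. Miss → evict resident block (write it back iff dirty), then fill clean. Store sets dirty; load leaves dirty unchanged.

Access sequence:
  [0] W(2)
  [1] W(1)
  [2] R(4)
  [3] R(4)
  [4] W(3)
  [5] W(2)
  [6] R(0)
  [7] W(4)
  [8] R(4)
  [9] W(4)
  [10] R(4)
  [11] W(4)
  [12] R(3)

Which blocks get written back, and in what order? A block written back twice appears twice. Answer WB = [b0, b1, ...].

WB = [1, 3]

  0 | W B2 → L2 miss [D]
  1 | W B1 → L1 miss [D]
  2 | R B4 → L1 miss wb→B1 [-]
  3 | R B4 → L1 hit [-]
  4 | W B3 → L0 miss [D]
  5 | W B2 → L2 hit [D]
  6 | R B0 → L0 miss wb→B3 [-]
  7 | W B4 → L1 hit [D]
  8 | R B4 → L1 hit [D]
  9 | W B4 → L1 hit [D]
  10 | R B4 → L1 hit [D]
  11 | W B4 → L1 hit [D]
  12 | R B3 → L0 miss [-]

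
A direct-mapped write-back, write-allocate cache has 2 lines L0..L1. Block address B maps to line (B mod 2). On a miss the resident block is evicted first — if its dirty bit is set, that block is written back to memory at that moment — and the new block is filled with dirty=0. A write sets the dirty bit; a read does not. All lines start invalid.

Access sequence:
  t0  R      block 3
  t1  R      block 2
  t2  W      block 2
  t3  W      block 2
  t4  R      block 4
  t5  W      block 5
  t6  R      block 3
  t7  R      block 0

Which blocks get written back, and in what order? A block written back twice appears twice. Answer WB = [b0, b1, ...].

0: R B3 -> L1 miss  d=-]
1: R B2 -> L0 miss  d=-]
2: W B2 -> L0 hit  d=D]
3: W B2 -> L0 hit  d=D]
4: R B4 -> L0 miss wb->B2  d=-]
5: W B5 -> L1 miss  d=D]
6: R B3 -> L1 miss wb->B5  d=-]
7: R B0 -> L0 miss  d=-]

WB = [2, 5]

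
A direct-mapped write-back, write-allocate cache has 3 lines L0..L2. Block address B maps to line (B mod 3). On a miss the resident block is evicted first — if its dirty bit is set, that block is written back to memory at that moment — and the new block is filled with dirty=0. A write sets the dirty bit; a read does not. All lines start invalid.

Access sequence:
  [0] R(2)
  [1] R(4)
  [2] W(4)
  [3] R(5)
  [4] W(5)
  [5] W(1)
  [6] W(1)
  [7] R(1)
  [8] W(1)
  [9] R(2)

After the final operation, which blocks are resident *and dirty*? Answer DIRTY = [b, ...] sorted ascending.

0: R B2 -> L2 miss  d=-]
1: R B4 -> L1 miss  d=-]
2: W B4 -> L1 hit  d=D]
3: R B5 -> L2 miss  d=-]
4: W B5 -> L2 hit  d=D]
5: W B1 -> L1 miss wb->B4  d=D]
6: W B1 -> L1 hit  d=D]
7: R B1 -> L1 hit  d=D]
8: W B1 -> L1 hit  d=D]
9: R B2 -> L2 miss wb->B5  d=-]

DIRTY = [1]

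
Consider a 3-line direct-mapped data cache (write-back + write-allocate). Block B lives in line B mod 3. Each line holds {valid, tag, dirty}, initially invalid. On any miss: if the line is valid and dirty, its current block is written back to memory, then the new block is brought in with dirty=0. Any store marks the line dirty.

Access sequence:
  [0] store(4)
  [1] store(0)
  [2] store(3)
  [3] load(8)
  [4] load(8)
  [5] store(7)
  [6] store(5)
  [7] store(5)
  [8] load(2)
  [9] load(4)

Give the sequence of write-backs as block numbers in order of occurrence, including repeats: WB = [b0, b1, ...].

WB = [0, 4, 5, 7]

0: W B4 -> L1 miss  d=D]
1: W B0 -> L0 miss  d=D]
2: W B3 -> L0 miss wb->B0  d=D]
3: R B8 -> L2 miss  d=-]
4: R B8 -> L2 hit  d=-]
5: W B7 -> L1 miss wb->B4  d=D]
6: W B5 -> L2 miss  d=D]
7: W B5 -> L2 hit  d=D]
8: R B2 -> L2 miss wb->B5  d=-]
9: R B4 -> L1 miss wb->B7  d=-]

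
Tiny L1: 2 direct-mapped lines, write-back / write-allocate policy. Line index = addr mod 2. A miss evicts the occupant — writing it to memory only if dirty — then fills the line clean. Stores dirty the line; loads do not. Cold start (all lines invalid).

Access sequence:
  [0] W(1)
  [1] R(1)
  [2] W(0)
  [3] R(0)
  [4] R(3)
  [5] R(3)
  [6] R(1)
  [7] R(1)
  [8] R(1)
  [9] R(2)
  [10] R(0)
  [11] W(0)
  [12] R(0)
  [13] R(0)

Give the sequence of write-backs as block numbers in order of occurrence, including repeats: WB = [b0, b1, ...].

  0 | W B1 → L1 miss [D]
  1 | R B1 → L1 hit [D]
  2 | W B0 → L0 miss [D]
  3 | R B0 → L0 hit [D]
  4 | R B3 → L1 miss wb→B1 [-]
  5 | R B3 → L1 hit [-]
  6 | R B1 → L1 miss [-]
  7 | R B1 → L1 hit [-]
  8 | R B1 → L1 hit [-]
  9 | R B2 → L0 miss wb→B0 [-]
  10 | R B0 → L0 miss [-]
  11 | W B0 → L0 hit [D]
  12 | R B0 → L0 hit [D]
  13 | R B0 → L0 hit [D]

WB = [1, 0]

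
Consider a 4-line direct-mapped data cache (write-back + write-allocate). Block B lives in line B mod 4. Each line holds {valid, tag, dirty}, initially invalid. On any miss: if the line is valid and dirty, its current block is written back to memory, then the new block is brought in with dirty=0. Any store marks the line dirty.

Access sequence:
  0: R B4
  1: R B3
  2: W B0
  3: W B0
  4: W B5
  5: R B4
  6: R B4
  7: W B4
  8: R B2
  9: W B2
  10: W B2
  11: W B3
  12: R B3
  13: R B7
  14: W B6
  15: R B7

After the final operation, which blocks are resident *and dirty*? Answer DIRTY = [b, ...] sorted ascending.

DIRTY = [4, 5, 6]

  0 | R B4 → L0 miss [-]
  1 | R B3 → L3 miss [-]
  2 | W B0 → L0 miss [D]
  3 | W B0 → L0 hit [D]
  4 | W B5 → L1 miss [D]
  5 | R B4 → L0 miss wb→B0 [-]
  6 | R B4 → L0 hit [-]
  7 | W B4 → L0 hit [D]
  8 | R B2 → L2 miss [-]
  9 | W B2 → L2 hit [D]
  10 | W B2 → L2 hit [D]
  11 | W B3 → L3 hit [D]
  12 | R B3 → L3 hit [D]
  13 | R B7 → L3 miss wb→B3 [-]
  14 | W B6 → L2 miss wb→B2 [D]
  15 | R B7 → L3 hit [-]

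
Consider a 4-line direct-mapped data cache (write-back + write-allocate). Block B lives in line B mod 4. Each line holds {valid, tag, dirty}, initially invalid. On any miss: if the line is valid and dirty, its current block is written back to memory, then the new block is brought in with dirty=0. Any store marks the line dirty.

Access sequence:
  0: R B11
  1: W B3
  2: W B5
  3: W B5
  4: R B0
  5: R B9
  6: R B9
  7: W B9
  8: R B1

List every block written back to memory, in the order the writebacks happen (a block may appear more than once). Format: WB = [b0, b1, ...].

  0 | R B11 → L3 miss [-]
  1 | W B3 → L3 miss [D]
  2 | W B5 → L1 miss [D]
  3 | W B5 → L1 hit [D]
  4 | R B0 → L0 miss [-]
  5 | R B9 → L1 miss wb→B5 [-]
  6 | R B9 → L1 hit [-]
  7 | W B9 → L1 hit [D]
  8 | R B1 → L1 miss wb→B9 [-]

WB = [5, 9]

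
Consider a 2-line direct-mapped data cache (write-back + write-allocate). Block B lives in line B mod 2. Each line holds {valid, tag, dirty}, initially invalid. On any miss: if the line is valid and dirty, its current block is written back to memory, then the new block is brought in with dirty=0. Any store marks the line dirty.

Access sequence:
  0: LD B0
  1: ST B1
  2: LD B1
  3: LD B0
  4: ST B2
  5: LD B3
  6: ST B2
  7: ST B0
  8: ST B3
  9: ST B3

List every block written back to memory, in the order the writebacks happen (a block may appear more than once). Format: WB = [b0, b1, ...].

  0 | R B0 → L0 miss [-]
  1 | W B1 → L1 miss [D]
  2 | R B1 → L1 hit [D]
  3 | R B0 → L0 hit [-]
  4 | W B2 → L0 miss [D]
  5 | R B3 → L1 miss wb→B1 [-]
  6 | W B2 → L0 hit [D]
  7 | W B0 → L0 miss wb→B2 [D]
  8 | W B3 → L1 hit [D]
  9 | W B3 → L1 hit [D]

WB = [1, 2]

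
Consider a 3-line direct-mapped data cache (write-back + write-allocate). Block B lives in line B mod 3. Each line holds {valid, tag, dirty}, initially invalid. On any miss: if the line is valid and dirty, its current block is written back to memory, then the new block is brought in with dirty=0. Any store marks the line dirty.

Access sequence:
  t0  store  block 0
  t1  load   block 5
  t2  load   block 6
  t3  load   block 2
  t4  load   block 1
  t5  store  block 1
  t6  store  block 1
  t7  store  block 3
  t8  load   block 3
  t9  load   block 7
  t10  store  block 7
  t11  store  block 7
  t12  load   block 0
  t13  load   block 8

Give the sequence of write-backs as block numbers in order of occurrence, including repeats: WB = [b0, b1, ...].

0: W B0 → L0 miss [D]
1: R B5 → L2 miss [-]
2: R B6 → L0 miss wb→B0 [-]
3: R B2 → L2 miss [-]
4: R B1 → L1 miss [-]
5: W B1 → L1 hit [D]
6: W B1 → L1 hit [D]
7: W B3 → L0 miss [D]
8: R B3 → L0 hit [D]
9: R B7 → L1 miss wb→B1 [-]
10: W B7 → L1 hit [D]
11: W B7 → L1 hit [D]
12: R B0 → L0 miss wb→B3 [-]
13: R B8 → L2 miss [-]

WB = [0, 1, 3]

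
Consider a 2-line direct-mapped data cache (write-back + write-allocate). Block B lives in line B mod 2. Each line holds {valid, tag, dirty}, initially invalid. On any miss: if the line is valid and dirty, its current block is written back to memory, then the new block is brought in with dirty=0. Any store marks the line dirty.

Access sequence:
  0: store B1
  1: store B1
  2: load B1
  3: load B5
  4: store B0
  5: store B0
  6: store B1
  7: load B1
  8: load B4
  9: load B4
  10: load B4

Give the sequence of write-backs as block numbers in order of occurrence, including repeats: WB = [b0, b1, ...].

WB = [1, 0]

  0 | W B1 → L1 miss [D]
  1 | W B1 → L1 hit [D]
  2 | R B1 → L1 hit [D]
  3 | R B5 → L1 miss wb→B1 [-]
  4 | W B0 → L0 miss [D]
  5 | W B0 → L0 hit [D]
  6 | W B1 → L1 miss [D]
  7 | R B1 → L1 hit [D]
  8 | R B4 → L0 miss wb→B0 [-]
  9 | R B4 → L0 hit [-]
  10 | R B4 → L0 hit [-]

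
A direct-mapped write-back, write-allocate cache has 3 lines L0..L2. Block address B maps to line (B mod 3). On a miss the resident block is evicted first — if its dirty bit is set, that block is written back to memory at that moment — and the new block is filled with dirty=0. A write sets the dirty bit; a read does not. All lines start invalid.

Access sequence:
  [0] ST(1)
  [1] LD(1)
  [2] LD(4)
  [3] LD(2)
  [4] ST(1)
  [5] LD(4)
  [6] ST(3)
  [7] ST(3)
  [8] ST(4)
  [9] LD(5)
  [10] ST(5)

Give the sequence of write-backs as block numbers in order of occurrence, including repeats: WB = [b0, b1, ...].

WB = [1, 1]

  0 | W B1 → L1 miss [D]
  1 | R B1 → L1 hit [D]
  2 | R B4 → L1 miss wb→B1 [-]
  3 | R B2 → L2 miss [-]
  4 | W B1 → L1 miss [D]
  5 | R B4 → L1 miss wb→B1 [-]
  6 | W B3 → L0 miss [D]
  7 | W B3 → L0 hit [D]
  8 | W B4 → L1 hit [D]
  9 | R B5 → L2 miss [-]
  10 | W B5 → L2 hit [D]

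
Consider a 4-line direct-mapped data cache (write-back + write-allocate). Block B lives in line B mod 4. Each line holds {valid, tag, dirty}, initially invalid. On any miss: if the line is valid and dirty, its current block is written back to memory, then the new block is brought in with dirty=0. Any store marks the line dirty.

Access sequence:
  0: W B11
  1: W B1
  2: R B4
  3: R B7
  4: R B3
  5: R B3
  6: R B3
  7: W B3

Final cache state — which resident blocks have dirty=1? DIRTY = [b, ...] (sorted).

0: W B11 -> L3 miss  d=D]
1: W B1 -> L1 miss  d=D]
2: R B4 -> L0 miss  d=-]
3: R B7 -> L3 miss wb->B11  d=-]
4: R B3 -> L3 miss  d=-]
5: R B3 -> L3 hit  d=-]
6: R B3 -> L3 hit  d=-]
7: W B3 -> L3 hit  d=D]

DIRTY = [1, 3]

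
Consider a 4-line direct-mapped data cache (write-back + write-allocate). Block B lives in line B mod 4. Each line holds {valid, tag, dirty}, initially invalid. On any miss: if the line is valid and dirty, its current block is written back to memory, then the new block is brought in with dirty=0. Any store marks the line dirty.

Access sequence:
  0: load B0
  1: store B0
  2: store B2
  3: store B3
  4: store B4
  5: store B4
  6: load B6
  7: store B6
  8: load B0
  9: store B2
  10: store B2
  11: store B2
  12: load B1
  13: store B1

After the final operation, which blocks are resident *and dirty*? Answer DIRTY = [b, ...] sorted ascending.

0: R B0 → L0 miss [-]
1: W B0 → L0 hit [D]
2: W B2 → L2 miss [D]
3: W B3 → L3 miss [D]
4: W B4 → L0 miss wb→B0 [D]
5: W B4 → L0 hit [D]
6: R B6 → L2 miss wb→B2 [-]
7: W B6 → L2 hit [D]
8: R B0 → L0 miss wb→B4 [-]
9: W B2 → L2 miss wb→B6 [D]
10: W B2 → L2 hit [D]
11: W B2 → L2 hit [D]
12: R B1 → L1 miss [-]
13: W B1 → L1 hit [D]

DIRTY = [1, 2, 3]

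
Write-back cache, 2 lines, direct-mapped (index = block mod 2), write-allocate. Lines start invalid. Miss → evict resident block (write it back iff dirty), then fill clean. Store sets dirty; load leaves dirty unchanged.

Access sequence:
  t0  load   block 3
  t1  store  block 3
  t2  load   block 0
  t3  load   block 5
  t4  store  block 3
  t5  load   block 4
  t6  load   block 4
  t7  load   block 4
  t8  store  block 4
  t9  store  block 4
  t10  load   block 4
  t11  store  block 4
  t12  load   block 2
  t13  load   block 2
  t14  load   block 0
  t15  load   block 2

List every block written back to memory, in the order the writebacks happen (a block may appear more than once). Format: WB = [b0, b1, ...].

WB = [3, 4]

0: R B3 -> L1 miss  d=-]
1: W B3 -> L1 hit  d=D]
2: R B0 -> L0 miss  d=-]
3: R B5 -> L1 miss wb->B3  d=-]
4: W B3 -> L1 miss  d=D]
5: R B4 -> L0 miss  d=-]
6: R B4 -> L0 hit  d=-]
7: R B4 -> L0 hit  d=-]
8: W B4 -> L0 hit  d=D]
9: W B4 -> L0 hit  d=D]
10: R B4 -> L0 hit  d=D]
11: W B4 -> L0 hit  d=D]
12: R B2 -> L0 miss wb->B4  d=-]
13: R B2 -> L0 hit  d=-]
14: R B0 -> L0 miss  d=-]
15: R B2 -> L0 miss  d=-]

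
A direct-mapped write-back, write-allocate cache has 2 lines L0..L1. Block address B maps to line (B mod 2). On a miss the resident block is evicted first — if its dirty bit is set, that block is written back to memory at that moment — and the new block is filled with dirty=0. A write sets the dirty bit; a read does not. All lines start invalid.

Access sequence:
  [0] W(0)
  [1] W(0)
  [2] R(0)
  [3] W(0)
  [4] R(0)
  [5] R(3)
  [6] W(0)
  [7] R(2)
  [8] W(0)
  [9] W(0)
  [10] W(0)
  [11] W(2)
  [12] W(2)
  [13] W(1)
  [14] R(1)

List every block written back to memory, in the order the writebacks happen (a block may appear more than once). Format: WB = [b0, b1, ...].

WB = [0, 0]

0: W B0 -> L0 miss  d=D]
1: W B0 -> L0 hit  d=D]
2: R B0 -> L0 hit  d=D]
3: W B0 -> L0 hit  d=D]
4: R B0 -> L0 hit  d=D]
5: R B3 -> L1 miss  d=-]
6: W B0 -> L0 hit  d=D]
7: R B2 -> L0 miss wb->B0  d=-]
8: W B0 -> L0 miss  d=D]
9: W B0 -> L0 hit  d=D]
10: W B0 -> L0 hit  d=D]
11: W B2 -> L0 miss wb->B0  d=D]
12: W B2 -> L0 hit  d=D]
13: W B1 -> L1 miss  d=D]
14: R B1 -> L1 hit  d=D]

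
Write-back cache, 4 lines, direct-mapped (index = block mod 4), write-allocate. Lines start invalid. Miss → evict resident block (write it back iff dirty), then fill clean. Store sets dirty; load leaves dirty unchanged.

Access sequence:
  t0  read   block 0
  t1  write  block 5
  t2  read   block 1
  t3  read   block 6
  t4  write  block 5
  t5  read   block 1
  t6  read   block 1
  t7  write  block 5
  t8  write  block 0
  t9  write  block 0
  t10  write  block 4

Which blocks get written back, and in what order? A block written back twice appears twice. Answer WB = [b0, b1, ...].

WB = [5, 5, 0]

0: R B0 → L0 miss [-]
1: W B5 → L1 miss [D]
2: R B1 → L1 miss wb→B5 [-]
3: R B6 → L2 miss [-]
4: W B5 → L1 miss [D]
5: R B1 → L1 miss wb→B5 [-]
6: R B1 → L1 hit [-]
7: W B5 → L1 miss [D]
8: W B0 → L0 hit [D]
9: W B0 → L0 hit [D]
10: W B4 → L0 miss wb→B0 [D]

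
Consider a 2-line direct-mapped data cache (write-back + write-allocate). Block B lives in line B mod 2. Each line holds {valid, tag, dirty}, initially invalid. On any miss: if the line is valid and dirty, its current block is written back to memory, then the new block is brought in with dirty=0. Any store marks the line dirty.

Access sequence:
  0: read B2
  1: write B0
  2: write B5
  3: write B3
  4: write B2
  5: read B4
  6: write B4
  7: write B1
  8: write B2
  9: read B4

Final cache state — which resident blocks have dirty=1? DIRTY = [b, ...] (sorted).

DIRTY = [1]

  0 | R B2 → L0 miss [-]
  1 | W B0 → L0 miss [D]
  2 | W B5 → L1 miss [D]
  3 | W B3 → L1 miss wb→B5 [D]
  4 | W B2 → L0 miss wb→B0 [D]
  5 | R B4 → L0 miss wb→B2 [-]
  6 | W B4 → L0 hit [D]
  7 | W B1 → L1 miss wb→B3 [D]
  8 | W B2 → L0 miss wb→B4 [D]
  9 | R B4 → L0 miss wb→B2 [-]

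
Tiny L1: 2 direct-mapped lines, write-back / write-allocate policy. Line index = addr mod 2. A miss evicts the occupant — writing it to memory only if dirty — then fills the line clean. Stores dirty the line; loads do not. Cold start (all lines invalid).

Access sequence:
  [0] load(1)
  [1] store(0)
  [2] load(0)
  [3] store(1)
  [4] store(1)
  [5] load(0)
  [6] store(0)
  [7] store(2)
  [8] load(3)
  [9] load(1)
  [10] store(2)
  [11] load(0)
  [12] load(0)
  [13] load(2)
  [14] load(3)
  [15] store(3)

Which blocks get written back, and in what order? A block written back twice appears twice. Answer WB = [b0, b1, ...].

0: R B1 → L1 miss [-]
1: W B0 → L0 miss [D]
2: R B0 → L0 hit [D]
3: W B1 → L1 hit [D]
4: W B1 → L1 hit [D]
5: R B0 → L0 hit [D]
6: W B0 → L0 hit [D]
7: W B2 → L0 miss wb→B0 [D]
8: R B3 → L1 miss wb→B1 [-]
9: R B1 → L1 miss [-]
10: W B2 → L0 hit [D]
11: R B0 → L0 miss wb→B2 [-]
12: R B0 → L0 hit [-]
13: R B2 → L0 miss [-]
14: R B3 → L1 miss [-]
15: W B3 → L1 hit [D]

WB = [0, 1, 2]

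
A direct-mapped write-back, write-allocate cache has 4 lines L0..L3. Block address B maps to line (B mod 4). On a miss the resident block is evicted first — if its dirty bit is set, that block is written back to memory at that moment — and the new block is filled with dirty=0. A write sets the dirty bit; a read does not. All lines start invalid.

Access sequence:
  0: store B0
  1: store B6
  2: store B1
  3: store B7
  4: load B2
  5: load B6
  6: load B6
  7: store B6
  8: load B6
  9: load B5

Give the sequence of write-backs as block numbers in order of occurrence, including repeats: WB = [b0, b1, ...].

WB = [6, 1]

0: W B0 → L0 miss [D]
1: W B6 → L2 miss [D]
2: W B1 → L1 miss [D]
3: W B7 → L3 miss [D]
4: R B2 → L2 miss wb→B6 [-]
5: R B6 → L2 miss [-]
6: R B6 → L2 hit [-]
7: W B6 → L2 hit [D]
8: R B6 → L2 hit [D]
9: R B5 → L1 miss wb→B1 [-]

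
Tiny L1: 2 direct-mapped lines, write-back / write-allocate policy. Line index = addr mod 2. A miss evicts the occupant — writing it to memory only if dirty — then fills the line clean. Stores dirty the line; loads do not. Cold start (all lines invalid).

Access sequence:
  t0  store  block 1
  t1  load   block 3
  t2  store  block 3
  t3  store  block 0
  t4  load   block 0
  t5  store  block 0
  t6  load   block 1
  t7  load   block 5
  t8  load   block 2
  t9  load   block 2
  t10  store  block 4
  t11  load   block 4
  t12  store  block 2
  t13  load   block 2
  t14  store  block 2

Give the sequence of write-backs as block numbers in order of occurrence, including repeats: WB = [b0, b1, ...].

WB = [1, 3, 0, 4]

0: W B1 -> L1 miss  d=D]
1: R B3 -> L1 miss wb->B1  d=-]
2: W B3 -> L1 hit  d=D]
3: W B0 -> L0 miss  d=D]
4: R B0 -> L0 hit  d=D]
5: W B0 -> L0 hit  d=D]
6: R B1 -> L1 miss wb->B3  d=-]
7: R B5 -> L1 miss  d=-]
8: R B2 -> L0 miss wb->B0  d=-]
9: R B2 -> L0 hit  d=-]
10: W B4 -> L0 miss  d=D]
11: R B4 -> L0 hit  d=D]
12: W B2 -> L0 miss wb->B4  d=D]
13: R B2 -> L0 hit  d=D]
14: W B2 -> L0 hit  d=D]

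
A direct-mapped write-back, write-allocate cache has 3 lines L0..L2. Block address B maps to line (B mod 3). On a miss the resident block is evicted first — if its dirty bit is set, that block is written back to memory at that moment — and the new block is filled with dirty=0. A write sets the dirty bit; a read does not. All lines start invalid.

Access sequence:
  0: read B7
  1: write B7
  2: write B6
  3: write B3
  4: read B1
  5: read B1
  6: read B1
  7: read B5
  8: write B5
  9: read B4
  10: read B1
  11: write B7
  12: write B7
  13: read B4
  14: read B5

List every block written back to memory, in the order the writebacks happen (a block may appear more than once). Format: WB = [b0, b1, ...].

WB = [6, 7, 7]

0: R B7 → L1 miss [-]
1: W B7 → L1 hit [D]
2: W B6 → L0 miss [D]
3: W B3 → L0 miss wb→B6 [D]
4: R B1 → L1 miss wb→B7 [-]
5: R B1 → L1 hit [-]
6: R B1 → L1 hit [-]
7: R B5 → L2 miss [-]
8: W B5 → L2 hit [D]
9: R B4 → L1 miss [-]
10: R B1 → L1 miss [-]
11: W B7 → L1 miss [D]
12: W B7 → L1 hit [D]
13: R B4 → L1 miss wb→B7 [-]
14: R B5 → L2 hit [D]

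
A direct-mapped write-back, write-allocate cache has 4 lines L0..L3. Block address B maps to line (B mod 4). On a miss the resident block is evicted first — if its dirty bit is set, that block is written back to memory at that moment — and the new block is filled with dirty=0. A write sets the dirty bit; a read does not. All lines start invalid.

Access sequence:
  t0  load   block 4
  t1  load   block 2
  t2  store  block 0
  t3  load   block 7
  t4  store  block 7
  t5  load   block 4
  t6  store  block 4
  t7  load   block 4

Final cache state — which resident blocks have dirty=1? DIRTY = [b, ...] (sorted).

0: R B4 -> L0 miss  d=-]
1: R B2 -> L2 miss  d=-]
2: W B0 -> L0 miss  d=D]
3: R B7 -> L3 miss  d=-]
4: W B7 -> L3 hit  d=D]
5: R B4 -> L0 miss wb->B0  d=-]
6: W B4 -> L0 hit  d=D]
7: R B4 -> L0 hit  d=D]

DIRTY = [4, 7]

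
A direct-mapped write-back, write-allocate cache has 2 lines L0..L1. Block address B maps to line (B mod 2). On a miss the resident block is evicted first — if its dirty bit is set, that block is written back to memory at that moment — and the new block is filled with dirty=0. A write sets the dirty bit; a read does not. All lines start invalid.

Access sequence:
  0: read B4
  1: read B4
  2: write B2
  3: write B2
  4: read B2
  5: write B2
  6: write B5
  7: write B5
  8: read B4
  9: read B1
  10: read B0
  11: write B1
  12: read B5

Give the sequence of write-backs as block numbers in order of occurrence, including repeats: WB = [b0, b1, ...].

WB = [2, 5, 1]

  0 | R B4 → L0 miss [-]
  1 | R B4 → L0 hit [-]
  2 | W B2 → L0 miss [D]
  3 | W B2 → L0 hit [D]
  4 | R B2 → L0 hit [D]
  5 | W B2 → L0 hit [D]
  6 | W B5 → L1 miss [D]
  7 | W B5 → L1 hit [D]
  8 | R B4 → L0 miss wb→B2 [-]
  9 | R B1 → L1 miss wb→B5 [-]
  10 | R B0 → L0 miss [-]
  11 | W B1 → L1 hit [D]
  12 | R B5 → L1 miss wb→B1 [-]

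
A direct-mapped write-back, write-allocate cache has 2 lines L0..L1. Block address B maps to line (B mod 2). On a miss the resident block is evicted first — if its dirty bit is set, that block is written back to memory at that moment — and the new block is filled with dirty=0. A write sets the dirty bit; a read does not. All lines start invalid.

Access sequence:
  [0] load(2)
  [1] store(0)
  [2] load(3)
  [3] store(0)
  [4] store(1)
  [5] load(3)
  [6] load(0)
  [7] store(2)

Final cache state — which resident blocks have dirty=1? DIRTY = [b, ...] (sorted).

0: R B2 -> L0 miss  d=-]
1: W B0 -> L0 miss  d=D]
2: R B3 -> L1 miss  d=-]
3: W B0 -> L0 hit  d=D]
4: W B1 -> L1 miss  d=D]
5: R B3 -> L1 miss wb->B1  d=-]
6: R B0 -> L0 hit  d=D]
7: W B2 -> L0 miss wb->B0  d=D]

DIRTY = [2]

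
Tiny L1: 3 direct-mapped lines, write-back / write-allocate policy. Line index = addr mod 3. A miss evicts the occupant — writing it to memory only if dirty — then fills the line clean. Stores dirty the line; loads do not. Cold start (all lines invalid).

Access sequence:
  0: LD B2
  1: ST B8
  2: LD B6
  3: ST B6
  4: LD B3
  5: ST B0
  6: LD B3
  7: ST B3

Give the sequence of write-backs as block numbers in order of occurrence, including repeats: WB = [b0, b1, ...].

WB = [6, 0]

  0 | R B2 → L2 miss [-]
  1 | W B8 → L2 miss [D]
  2 | R B6 → L0 miss [-]
  3 | W B6 → L0 hit [D]
  4 | R B3 → L0 miss wb→B6 [-]
  5 | W B0 → L0 miss [D]
  6 | R B3 → L0 miss wb→B0 [-]
  7 | W B3 → L0 hit [D]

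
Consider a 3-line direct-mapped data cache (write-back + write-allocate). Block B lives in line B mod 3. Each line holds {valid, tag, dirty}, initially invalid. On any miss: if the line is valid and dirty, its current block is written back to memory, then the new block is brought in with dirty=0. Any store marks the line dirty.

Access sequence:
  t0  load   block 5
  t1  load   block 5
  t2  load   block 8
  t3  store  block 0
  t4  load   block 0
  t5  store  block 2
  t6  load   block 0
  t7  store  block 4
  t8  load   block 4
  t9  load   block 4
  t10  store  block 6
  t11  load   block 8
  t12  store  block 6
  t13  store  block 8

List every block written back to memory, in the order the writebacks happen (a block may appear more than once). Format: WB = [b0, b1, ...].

WB = [0, 2]

0: R B5 → L2 miss [-]
1: R B5 → L2 hit [-]
2: R B8 → L2 miss [-]
3: W B0 → L0 miss [D]
4: R B0 → L0 hit [D]
5: W B2 → L2 miss [D]
6: R B0 → L0 hit [D]
7: W B4 → L1 miss [D]
8: R B4 → L1 hit [D]
9: R B4 → L1 hit [D]
10: W B6 → L0 miss wb→B0 [D]
11: R B8 → L2 miss wb→B2 [-]
12: W B6 → L0 hit [D]
13: W B8 → L2 hit [D]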